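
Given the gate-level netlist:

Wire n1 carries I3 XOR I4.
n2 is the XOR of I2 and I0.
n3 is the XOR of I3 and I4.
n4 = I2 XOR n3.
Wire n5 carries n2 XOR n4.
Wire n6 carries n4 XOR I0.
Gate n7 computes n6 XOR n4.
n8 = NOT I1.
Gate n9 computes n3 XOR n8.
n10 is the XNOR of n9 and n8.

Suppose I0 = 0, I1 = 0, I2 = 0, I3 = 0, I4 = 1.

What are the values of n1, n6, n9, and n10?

n1 = 1, n6 = 1, n9 = 0, n10 = 0

n1 = I3 XOR I4 = 0 XOR 1 = 1
n3 = I3 XOR I4 = 0 XOR 1 = 1
n4 = I2 XOR n3 = 0 XOR 1 = 1
n6 = n4 XOR I0 = 1 XOR 0 = 1
n8 = NOT I1 = NOT 0 = 1
n9 = n3 XOR n8 = 1 XOR 1 = 0
n10 = n9 XNOR n8 = 0 XNOR 1 = 0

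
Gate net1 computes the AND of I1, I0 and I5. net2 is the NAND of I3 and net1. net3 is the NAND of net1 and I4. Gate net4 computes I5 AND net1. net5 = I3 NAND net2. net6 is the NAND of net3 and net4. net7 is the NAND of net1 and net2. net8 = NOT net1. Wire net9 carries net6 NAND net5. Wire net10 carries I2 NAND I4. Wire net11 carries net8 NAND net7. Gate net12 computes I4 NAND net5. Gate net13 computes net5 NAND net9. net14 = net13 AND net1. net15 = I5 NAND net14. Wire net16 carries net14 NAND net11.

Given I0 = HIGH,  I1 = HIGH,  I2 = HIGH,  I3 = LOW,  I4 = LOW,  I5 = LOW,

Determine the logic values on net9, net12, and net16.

net9 = LOW; net12 = HIGH; net16 = HIGH

net1 = I1 AND I0 AND I5 = HIGH AND HIGH AND LOW = LOW
net2 = I3 NAND net1 = LOW NAND LOW = HIGH
net3 = net1 NAND I4 = LOW NAND LOW = HIGH
net4 = I5 AND net1 = LOW AND LOW = LOW
net5 = I3 NAND net2 = LOW NAND HIGH = HIGH
net6 = net3 NAND net4 = HIGH NAND LOW = HIGH
net7 = net1 NAND net2 = LOW NAND HIGH = HIGH
net8 = NOT net1 = NOT LOW = HIGH
net9 = net6 NAND net5 = HIGH NAND HIGH = LOW
net11 = net8 NAND net7 = HIGH NAND HIGH = LOW
net12 = I4 NAND net5 = LOW NAND HIGH = HIGH
net13 = net5 NAND net9 = HIGH NAND LOW = HIGH
net14 = net13 AND net1 = HIGH AND LOW = LOW
net16 = net14 NAND net11 = LOW NAND LOW = HIGH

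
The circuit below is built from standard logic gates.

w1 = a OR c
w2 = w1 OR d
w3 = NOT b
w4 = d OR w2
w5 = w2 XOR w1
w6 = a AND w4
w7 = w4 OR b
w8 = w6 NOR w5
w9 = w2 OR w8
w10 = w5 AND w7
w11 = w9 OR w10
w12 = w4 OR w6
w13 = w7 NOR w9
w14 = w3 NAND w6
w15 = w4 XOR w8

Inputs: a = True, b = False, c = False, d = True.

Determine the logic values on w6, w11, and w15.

w6 = True; w11 = True; w15 = True

w1 = a OR c = True OR False = True
w2 = w1 OR d = True OR True = True
w4 = d OR w2 = True OR True = True
w5 = w2 XOR w1 = True XOR True = False
w6 = a AND w4 = True AND True = True
w7 = w4 OR b = True OR False = True
w8 = w6 NOR w5 = True NOR False = False
w9 = w2 OR w8 = True OR False = True
w10 = w5 AND w7 = False AND True = False
w11 = w9 OR w10 = True OR False = True
w15 = w4 XOR w8 = True XOR False = True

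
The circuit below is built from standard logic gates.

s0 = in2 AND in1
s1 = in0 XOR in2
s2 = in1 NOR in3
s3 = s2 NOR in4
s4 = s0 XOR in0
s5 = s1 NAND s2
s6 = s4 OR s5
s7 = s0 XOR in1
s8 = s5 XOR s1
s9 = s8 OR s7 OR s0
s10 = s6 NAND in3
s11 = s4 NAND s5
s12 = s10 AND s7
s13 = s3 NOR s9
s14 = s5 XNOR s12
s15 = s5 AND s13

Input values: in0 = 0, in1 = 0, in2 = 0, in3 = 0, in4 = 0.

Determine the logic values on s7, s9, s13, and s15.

s7 = 0; s9 = 1; s13 = 0; s15 = 0

s0 = in2 AND in1 = 0 AND 0 = 0
s1 = in0 XOR in2 = 0 XOR 0 = 0
s2 = in1 NOR in3 = 0 NOR 0 = 1
s3 = s2 NOR in4 = 1 NOR 0 = 0
s5 = s1 NAND s2 = 0 NAND 1 = 1
s7 = s0 XOR in1 = 0 XOR 0 = 0
s8 = s5 XOR s1 = 1 XOR 0 = 1
s9 = s8 OR s7 OR s0 = 1 OR 0 OR 0 = 1
s13 = s3 NOR s9 = 0 NOR 1 = 0
s15 = s5 AND s13 = 1 AND 0 = 0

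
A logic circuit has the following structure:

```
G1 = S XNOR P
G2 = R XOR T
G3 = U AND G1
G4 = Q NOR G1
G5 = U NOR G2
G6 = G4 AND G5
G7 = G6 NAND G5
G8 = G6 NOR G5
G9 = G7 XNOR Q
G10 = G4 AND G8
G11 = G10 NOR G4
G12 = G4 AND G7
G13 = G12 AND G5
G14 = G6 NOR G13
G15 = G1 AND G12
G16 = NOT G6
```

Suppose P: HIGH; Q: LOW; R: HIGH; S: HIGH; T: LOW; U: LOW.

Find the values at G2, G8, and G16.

G1 = S XNOR P = HIGH XNOR HIGH = HIGH
G2 = R XOR T = HIGH XOR LOW = HIGH
G4 = Q NOR G1 = LOW NOR HIGH = LOW
G5 = U NOR G2 = LOW NOR HIGH = LOW
G6 = G4 AND G5 = LOW AND LOW = LOW
G8 = G6 NOR G5 = LOW NOR LOW = HIGH
G16 = NOT G6 = NOT LOW = HIGH

G2 = HIGH, G8 = HIGH, G16 = HIGH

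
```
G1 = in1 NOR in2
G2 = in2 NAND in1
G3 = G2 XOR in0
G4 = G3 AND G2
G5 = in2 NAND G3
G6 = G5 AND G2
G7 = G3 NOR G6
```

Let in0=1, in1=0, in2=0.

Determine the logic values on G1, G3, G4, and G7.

G1 = in1 NOR in2 = 0 NOR 0 = 1
G2 = in2 NAND in1 = 0 NAND 0 = 1
G3 = G2 XOR in0 = 1 XOR 1 = 0
G4 = G3 AND G2 = 0 AND 1 = 0
G5 = in2 NAND G3 = 0 NAND 0 = 1
G6 = G5 AND G2 = 1 AND 1 = 1
G7 = G3 NOR G6 = 0 NOR 1 = 0

G1 = 1; G3 = 0; G4 = 0; G7 = 0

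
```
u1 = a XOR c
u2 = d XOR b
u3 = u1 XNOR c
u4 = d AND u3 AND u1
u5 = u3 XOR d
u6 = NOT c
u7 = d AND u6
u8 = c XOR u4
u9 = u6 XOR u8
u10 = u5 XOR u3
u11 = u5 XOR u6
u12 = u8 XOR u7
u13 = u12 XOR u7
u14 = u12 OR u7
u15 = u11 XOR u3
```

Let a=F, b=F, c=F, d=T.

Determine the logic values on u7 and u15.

u1 = a XOR c = F XOR F = F
u3 = u1 XNOR c = F XNOR F = T
u5 = u3 XOR d = T XOR T = F
u6 = NOT c = NOT F = T
u7 = d AND u6 = T AND T = T
u11 = u5 XOR u6 = F XOR T = T
u15 = u11 XOR u3 = T XOR T = F

u7 = T  u15 = F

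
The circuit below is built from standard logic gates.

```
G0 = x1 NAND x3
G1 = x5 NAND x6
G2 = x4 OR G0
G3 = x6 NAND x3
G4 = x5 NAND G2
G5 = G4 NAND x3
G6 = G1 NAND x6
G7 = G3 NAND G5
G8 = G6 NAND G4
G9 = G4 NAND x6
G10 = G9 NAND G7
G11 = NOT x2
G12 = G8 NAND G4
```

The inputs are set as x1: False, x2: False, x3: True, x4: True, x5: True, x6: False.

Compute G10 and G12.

G0 = x1 NAND x3 = False NAND True = True
G1 = x5 NAND x6 = True NAND False = True
G2 = x4 OR G0 = True OR True = True
G3 = x6 NAND x3 = False NAND True = True
G4 = x5 NAND G2 = True NAND True = False
G5 = G4 NAND x3 = False NAND True = True
G6 = G1 NAND x6 = True NAND False = True
G7 = G3 NAND G5 = True NAND True = False
G8 = G6 NAND G4 = True NAND False = True
G9 = G4 NAND x6 = False NAND False = True
G10 = G9 NAND G7 = True NAND False = True
G12 = G8 NAND G4 = True NAND False = True

G10 = True  G12 = True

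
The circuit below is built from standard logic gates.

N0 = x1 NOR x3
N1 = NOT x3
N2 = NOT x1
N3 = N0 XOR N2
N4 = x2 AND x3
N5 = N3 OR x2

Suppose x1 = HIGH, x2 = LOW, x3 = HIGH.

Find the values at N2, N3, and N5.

N0 = x1 NOR x3 = HIGH NOR HIGH = LOW
N2 = NOT x1 = NOT HIGH = LOW
N3 = N0 XOR N2 = LOW XOR LOW = LOW
N5 = N3 OR x2 = LOW OR LOW = LOW

N2 = LOW; N3 = LOW; N5 = LOW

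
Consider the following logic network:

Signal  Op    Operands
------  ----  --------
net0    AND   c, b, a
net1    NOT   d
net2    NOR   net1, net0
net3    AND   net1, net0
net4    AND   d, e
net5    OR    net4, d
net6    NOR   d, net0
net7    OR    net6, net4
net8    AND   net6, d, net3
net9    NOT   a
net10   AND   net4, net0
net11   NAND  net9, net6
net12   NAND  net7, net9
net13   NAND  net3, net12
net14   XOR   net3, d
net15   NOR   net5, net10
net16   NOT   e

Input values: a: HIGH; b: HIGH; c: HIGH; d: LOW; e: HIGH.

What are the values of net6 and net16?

net0 = c AND b AND a = HIGH AND HIGH AND HIGH = HIGH
net6 = d NOR net0 = LOW NOR HIGH = LOW
net16 = NOT e = NOT HIGH = LOW

net6 = LOW; net16 = LOW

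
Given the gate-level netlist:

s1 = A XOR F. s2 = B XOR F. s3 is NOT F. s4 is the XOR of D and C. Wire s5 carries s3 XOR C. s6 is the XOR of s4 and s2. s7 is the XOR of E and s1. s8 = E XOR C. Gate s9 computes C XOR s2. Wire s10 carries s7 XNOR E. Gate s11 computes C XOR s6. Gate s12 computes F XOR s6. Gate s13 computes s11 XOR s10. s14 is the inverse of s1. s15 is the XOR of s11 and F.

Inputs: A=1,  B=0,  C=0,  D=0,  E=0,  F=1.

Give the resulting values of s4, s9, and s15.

s4 = 0; s9 = 1; s15 = 0

s2 = B XOR F = 0 XOR 1 = 1
s4 = D XOR C = 0 XOR 0 = 0
s6 = s4 XOR s2 = 0 XOR 1 = 1
s9 = C XOR s2 = 0 XOR 1 = 1
s11 = C XOR s6 = 0 XOR 1 = 1
s15 = s11 XOR F = 1 XOR 1 = 0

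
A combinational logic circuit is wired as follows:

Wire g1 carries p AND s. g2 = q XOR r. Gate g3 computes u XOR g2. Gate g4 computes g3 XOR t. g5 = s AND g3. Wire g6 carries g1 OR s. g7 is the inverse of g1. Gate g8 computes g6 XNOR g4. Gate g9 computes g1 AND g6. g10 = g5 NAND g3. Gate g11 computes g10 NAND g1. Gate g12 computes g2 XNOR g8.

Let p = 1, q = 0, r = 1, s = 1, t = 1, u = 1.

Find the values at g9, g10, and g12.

g9 = 1  g10 = 1  g12 = 1

g1 = p AND s = 1 AND 1 = 1
g2 = q XOR r = 0 XOR 1 = 1
g3 = u XOR g2 = 1 XOR 1 = 0
g4 = g3 XOR t = 0 XOR 1 = 1
g5 = s AND g3 = 1 AND 0 = 0
g6 = g1 OR s = 1 OR 1 = 1
g8 = g6 XNOR g4 = 1 XNOR 1 = 1
g9 = g1 AND g6 = 1 AND 1 = 1
g10 = g5 NAND g3 = 0 NAND 0 = 1
g12 = g2 XNOR g8 = 1 XNOR 1 = 1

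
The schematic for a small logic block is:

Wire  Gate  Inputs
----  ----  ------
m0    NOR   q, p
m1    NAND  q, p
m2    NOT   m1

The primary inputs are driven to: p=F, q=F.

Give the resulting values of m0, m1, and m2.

m0 = q NOR p = F NOR F = T
m1 = q NAND p = F NAND F = T
m2 = NOT m1 = NOT T = F

m0 = T; m1 = T; m2 = F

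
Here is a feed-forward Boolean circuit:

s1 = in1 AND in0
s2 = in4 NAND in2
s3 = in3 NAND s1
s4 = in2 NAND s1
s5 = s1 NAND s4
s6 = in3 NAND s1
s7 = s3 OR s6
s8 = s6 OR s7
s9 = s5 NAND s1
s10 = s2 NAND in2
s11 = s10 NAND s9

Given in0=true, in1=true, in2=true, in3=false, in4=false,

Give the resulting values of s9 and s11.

s9 = false, s11 = true

s1 = in1 AND in0 = true AND true = true
s2 = in4 NAND in2 = false NAND true = true
s4 = in2 NAND s1 = true NAND true = false
s5 = s1 NAND s4 = true NAND false = true
s9 = s5 NAND s1 = true NAND true = false
s10 = s2 NAND in2 = true NAND true = false
s11 = s10 NAND s9 = false NAND false = true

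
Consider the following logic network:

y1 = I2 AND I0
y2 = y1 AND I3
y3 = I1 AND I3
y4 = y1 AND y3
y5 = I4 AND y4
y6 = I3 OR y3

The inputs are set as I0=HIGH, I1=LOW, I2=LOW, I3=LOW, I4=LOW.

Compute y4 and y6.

y4 = LOW  y6 = LOW

y1 = I2 AND I0 = LOW AND HIGH = LOW
y3 = I1 AND I3 = LOW AND LOW = LOW
y4 = y1 AND y3 = LOW AND LOW = LOW
y6 = I3 OR y3 = LOW OR LOW = LOW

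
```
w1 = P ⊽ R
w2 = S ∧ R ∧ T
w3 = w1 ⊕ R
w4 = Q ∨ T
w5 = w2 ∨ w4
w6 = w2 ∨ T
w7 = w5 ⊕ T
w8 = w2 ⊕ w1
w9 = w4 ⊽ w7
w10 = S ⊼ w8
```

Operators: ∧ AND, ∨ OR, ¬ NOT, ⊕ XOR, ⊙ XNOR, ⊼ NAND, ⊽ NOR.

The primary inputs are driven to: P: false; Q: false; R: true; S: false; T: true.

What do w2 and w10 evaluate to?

w1 = P NOR R = false NOR true = false
w2 = S AND R AND T = false AND true AND true = false
w8 = w2 XOR w1 = false XOR false = false
w10 = S NAND w8 = false NAND false = true

w2 = false; w10 = true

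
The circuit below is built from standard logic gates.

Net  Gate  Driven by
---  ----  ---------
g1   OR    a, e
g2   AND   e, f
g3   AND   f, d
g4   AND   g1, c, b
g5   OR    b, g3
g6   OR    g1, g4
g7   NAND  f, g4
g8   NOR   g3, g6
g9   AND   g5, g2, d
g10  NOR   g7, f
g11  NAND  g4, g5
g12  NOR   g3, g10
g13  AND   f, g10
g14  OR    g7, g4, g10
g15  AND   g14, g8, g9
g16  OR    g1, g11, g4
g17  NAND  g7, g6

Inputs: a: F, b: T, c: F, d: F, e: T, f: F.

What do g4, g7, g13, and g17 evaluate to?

g1 = a OR e = F OR T = T
g4 = g1 AND c AND b = T AND F AND T = F
g6 = g1 OR g4 = T OR F = T
g7 = f NAND g4 = F NAND F = T
g10 = g7 NOR f = T NOR F = F
g13 = f AND g10 = F AND F = F
g17 = g7 NAND g6 = T NAND T = F

g4 = F; g7 = T; g13 = F; g17 = F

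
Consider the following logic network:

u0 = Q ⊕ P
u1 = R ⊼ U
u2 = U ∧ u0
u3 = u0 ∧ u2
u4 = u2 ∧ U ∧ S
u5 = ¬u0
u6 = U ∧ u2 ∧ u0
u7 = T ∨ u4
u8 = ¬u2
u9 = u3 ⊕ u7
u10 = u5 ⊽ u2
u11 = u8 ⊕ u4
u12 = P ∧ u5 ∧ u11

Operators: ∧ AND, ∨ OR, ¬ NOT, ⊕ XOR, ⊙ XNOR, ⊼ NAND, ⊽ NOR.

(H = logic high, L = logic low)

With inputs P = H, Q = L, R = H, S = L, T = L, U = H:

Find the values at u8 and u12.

u8 = L, u12 = L

u0 = Q XOR P = L XOR H = H
u2 = U AND u0 = H AND H = H
u4 = u2 AND U AND S = H AND H AND L = L
u5 = NOT u0 = NOT H = L
u8 = NOT u2 = NOT H = L
u11 = u8 XOR u4 = L XOR L = L
u12 = P AND u5 AND u11 = H AND L AND L = L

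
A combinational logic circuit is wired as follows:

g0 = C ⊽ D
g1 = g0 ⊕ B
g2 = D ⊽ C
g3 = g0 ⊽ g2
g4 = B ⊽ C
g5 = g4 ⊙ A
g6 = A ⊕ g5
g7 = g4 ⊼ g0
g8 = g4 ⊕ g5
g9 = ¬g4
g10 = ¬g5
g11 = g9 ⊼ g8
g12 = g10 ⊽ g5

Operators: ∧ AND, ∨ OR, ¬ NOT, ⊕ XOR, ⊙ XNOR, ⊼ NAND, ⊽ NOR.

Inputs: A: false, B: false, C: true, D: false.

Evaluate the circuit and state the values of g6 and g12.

g6 = true, g12 = false

g4 = B NOR C = false NOR true = false
g5 = g4 XNOR A = false XNOR false = true
g6 = A XOR g5 = false XOR true = true
g10 = NOT g5 = NOT true = false
g12 = g10 NOR g5 = false NOR true = false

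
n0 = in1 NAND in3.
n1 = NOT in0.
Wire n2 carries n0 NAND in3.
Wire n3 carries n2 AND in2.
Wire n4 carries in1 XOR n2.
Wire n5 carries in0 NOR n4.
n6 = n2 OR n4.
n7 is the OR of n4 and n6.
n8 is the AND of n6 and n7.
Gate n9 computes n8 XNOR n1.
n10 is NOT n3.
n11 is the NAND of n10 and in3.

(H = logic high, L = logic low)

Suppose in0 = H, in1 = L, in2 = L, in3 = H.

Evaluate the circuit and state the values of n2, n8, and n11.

n0 = in1 NAND in3 = L NAND H = H
n2 = n0 NAND in3 = H NAND H = L
n3 = n2 AND in2 = L AND L = L
n4 = in1 XOR n2 = L XOR L = L
n6 = n2 OR n4 = L OR L = L
n7 = n4 OR n6 = L OR L = L
n8 = n6 AND n7 = L AND L = L
n10 = NOT n3 = NOT L = H
n11 = n10 NAND in3 = H NAND H = L

n2 = L  n8 = L  n11 = L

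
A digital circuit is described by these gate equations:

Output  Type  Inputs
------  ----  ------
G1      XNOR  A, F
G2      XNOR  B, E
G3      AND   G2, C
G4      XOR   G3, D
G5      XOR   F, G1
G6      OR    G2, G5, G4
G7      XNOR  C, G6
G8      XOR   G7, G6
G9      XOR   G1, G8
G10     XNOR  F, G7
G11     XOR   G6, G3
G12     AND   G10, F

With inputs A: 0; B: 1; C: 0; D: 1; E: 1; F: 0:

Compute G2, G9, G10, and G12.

G1 = A XNOR F = 0 XNOR 0 = 1
G2 = B XNOR E = 1 XNOR 1 = 1
G3 = G2 AND C = 1 AND 0 = 0
G4 = G3 XOR D = 0 XOR 1 = 1
G5 = F XOR G1 = 0 XOR 1 = 1
G6 = G2 OR G5 OR G4 = 1 OR 1 OR 1 = 1
G7 = C XNOR G6 = 0 XNOR 1 = 0
G8 = G7 XOR G6 = 0 XOR 1 = 1
G9 = G1 XOR G8 = 1 XOR 1 = 0
G10 = F XNOR G7 = 0 XNOR 0 = 1
G12 = G10 AND F = 1 AND 0 = 0

G2 = 1  G9 = 0  G10 = 1  G12 = 0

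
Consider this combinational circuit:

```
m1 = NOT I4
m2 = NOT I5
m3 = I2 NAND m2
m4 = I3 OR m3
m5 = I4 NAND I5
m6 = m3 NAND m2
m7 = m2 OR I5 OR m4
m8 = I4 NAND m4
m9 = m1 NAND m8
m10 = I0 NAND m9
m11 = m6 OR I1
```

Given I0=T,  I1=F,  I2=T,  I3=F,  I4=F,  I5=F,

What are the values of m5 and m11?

m2 = NOT I5 = NOT F = T
m3 = I2 NAND m2 = T NAND T = F
m5 = I4 NAND I5 = F NAND F = T
m6 = m3 NAND m2 = F NAND T = T
m11 = m6 OR I1 = T OR F = T

m5 = T, m11 = T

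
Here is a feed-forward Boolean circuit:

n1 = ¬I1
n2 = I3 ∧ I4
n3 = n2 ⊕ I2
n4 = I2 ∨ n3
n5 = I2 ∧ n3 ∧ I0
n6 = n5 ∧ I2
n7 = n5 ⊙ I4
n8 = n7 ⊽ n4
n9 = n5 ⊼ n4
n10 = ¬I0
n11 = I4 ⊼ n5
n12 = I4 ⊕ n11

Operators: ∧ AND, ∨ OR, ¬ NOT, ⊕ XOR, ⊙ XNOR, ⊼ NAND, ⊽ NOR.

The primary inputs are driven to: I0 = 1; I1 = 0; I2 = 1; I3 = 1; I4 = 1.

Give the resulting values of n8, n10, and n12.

n2 = I3 AND I4 = 1 AND 1 = 1
n3 = n2 XOR I2 = 1 XOR 1 = 0
n4 = I2 OR n3 = 1 OR 0 = 1
n5 = I2 AND n3 AND I0 = 1 AND 0 AND 1 = 0
n7 = n5 XNOR I4 = 0 XNOR 1 = 0
n8 = n7 NOR n4 = 0 NOR 1 = 0
n10 = NOT I0 = NOT 1 = 0
n11 = I4 NAND n5 = 1 NAND 0 = 1
n12 = I4 XOR n11 = 1 XOR 1 = 0

n8 = 0  n10 = 0  n12 = 0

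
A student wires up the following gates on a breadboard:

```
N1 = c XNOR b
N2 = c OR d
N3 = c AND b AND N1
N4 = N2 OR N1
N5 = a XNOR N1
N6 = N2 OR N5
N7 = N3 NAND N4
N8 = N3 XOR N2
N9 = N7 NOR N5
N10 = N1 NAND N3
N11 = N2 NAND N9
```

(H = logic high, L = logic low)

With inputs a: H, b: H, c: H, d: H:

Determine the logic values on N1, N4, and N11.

N1 = H; N4 = H; N11 = H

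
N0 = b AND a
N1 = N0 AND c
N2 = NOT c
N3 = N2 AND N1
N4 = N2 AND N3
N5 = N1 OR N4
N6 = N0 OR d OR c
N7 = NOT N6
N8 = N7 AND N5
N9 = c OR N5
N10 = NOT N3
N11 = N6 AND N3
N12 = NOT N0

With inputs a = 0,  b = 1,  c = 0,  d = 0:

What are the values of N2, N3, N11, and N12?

N0 = b AND a = 1 AND 0 = 0
N1 = N0 AND c = 0 AND 0 = 0
N2 = NOT c = NOT 0 = 1
N3 = N2 AND N1 = 1 AND 0 = 0
N6 = N0 OR d OR c = 0 OR 0 OR 0 = 0
N11 = N6 AND N3 = 0 AND 0 = 0
N12 = NOT N0 = NOT 0 = 1

N2 = 1  N3 = 0  N11 = 0  N12 = 1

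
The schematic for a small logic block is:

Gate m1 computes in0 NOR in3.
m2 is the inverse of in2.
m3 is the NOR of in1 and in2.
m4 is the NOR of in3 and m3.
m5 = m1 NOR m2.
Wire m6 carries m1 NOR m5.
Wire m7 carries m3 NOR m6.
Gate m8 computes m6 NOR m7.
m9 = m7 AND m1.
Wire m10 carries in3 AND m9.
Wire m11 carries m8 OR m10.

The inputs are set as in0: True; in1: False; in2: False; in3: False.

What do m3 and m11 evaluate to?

m1 = in0 NOR in3 = True NOR False = False
m2 = NOT in2 = NOT False = True
m3 = in1 NOR in2 = False NOR False = True
m5 = m1 NOR m2 = False NOR True = False
m6 = m1 NOR m5 = False NOR False = True
m7 = m3 NOR m6 = True NOR True = False
m8 = m6 NOR m7 = True NOR False = False
m9 = m7 AND m1 = False AND False = False
m10 = in3 AND m9 = False AND False = False
m11 = m8 OR m10 = False OR False = False

m3 = True  m11 = False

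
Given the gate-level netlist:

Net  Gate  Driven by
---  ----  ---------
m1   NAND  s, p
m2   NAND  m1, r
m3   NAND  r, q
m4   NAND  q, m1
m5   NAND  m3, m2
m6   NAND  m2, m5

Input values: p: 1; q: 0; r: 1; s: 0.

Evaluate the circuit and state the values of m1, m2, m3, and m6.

m1 = 1, m2 = 0, m3 = 1, m6 = 1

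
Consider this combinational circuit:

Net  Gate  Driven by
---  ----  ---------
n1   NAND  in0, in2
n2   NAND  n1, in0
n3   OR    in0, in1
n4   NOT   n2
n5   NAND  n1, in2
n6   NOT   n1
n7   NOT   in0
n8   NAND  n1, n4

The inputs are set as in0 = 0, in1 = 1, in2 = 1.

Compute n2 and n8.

n2 = 1, n8 = 1

n1 = in0 NAND in2 = 0 NAND 1 = 1
n2 = n1 NAND in0 = 1 NAND 0 = 1
n4 = NOT n2 = NOT 1 = 0
n8 = n1 NAND n4 = 1 NAND 0 = 1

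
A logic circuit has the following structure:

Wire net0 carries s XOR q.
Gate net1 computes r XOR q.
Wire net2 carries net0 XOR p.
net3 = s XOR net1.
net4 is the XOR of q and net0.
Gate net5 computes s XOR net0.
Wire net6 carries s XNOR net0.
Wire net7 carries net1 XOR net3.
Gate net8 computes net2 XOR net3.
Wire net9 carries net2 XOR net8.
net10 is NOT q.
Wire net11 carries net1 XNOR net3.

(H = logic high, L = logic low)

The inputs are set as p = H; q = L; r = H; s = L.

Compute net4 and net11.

net4 = L; net11 = H

net0 = s XOR q = L XOR L = L
net1 = r XOR q = H XOR L = H
net3 = s XOR net1 = L XOR H = H
net4 = q XOR net0 = L XOR L = L
net11 = net1 XNOR net3 = H XNOR H = H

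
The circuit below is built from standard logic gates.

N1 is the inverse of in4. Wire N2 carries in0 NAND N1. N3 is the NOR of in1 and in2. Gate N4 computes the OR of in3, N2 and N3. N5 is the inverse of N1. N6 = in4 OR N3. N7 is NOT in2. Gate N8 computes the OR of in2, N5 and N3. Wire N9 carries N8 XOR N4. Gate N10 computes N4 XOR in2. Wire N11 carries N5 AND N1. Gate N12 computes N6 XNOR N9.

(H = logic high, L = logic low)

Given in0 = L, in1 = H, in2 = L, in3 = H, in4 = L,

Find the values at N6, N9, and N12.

N1 = NOT in4 = NOT L = H
N2 = in0 NAND N1 = L NAND H = H
N3 = in1 NOR in2 = H NOR L = L
N4 = in3 OR N2 OR N3 = H OR H OR L = H
N5 = NOT N1 = NOT H = L
N6 = in4 OR N3 = L OR L = L
N8 = in2 OR N5 OR N3 = L OR L OR L = L
N9 = N8 XOR N4 = L XOR H = H
N12 = N6 XNOR N9 = L XNOR H = L

N6 = L  N9 = H  N12 = L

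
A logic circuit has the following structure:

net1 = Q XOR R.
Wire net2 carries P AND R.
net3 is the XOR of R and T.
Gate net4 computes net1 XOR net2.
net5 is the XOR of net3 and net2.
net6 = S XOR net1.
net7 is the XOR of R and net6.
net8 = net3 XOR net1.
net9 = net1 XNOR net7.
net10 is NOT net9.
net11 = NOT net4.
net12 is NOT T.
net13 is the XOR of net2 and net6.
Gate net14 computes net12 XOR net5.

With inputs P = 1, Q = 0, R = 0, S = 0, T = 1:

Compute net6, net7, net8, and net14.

net1 = Q XOR R = 0 XOR 0 = 0
net2 = P AND R = 1 AND 0 = 0
net3 = R XOR T = 0 XOR 1 = 1
net5 = net3 XOR net2 = 1 XOR 0 = 1
net6 = S XOR net1 = 0 XOR 0 = 0
net7 = R XOR net6 = 0 XOR 0 = 0
net8 = net3 XOR net1 = 1 XOR 0 = 1
net12 = NOT T = NOT 1 = 0
net14 = net12 XOR net5 = 0 XOR 1 = 1

net6 = 0  net7 = 0  net8 = 1  net14 = 1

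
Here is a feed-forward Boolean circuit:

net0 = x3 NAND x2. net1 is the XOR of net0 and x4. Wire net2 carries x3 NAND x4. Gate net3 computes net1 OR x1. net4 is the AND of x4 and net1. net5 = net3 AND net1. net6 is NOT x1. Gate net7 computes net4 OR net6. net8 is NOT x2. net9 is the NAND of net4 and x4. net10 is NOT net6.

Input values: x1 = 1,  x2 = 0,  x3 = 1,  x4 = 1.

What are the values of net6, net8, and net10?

net6 = NOT x1 = NOT 1 = 0
net8 = NOT x2 = NOT 0 = 1
net10 = NOT net6 = NOT 0 = 1

net6 = 0  net8 = 1  net10 = 1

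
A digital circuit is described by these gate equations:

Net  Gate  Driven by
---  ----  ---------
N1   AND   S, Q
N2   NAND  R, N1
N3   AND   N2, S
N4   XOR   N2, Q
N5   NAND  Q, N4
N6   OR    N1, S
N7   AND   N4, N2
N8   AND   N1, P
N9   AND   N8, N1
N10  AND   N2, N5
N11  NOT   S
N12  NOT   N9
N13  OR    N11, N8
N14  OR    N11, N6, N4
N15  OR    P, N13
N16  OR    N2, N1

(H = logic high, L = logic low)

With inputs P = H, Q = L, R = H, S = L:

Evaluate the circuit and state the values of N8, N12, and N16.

N8 = L, N12 = H, N16 = H

N1 = S AND Q = L AND L = L
N2 = R NAND N1 = H NAND L = H
N8 = N1 AND P = L AND H = L
N9 = N8 AND N1 = L AND L = L
N12 = NOT N9 = NOT L = H
N16 = N2 OR N1 = H OR L = H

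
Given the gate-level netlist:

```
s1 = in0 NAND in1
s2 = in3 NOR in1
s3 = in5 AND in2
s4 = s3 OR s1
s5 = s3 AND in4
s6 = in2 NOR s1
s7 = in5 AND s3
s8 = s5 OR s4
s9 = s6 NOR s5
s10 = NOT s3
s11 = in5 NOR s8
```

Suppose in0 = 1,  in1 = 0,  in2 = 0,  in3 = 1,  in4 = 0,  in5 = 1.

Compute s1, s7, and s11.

s1 = in0 NAND in1 = 1 NAND 0 = 1
s3 = in5 AND in2 = 1 AND 0 = 0
s4 = s3 OR s1 = 0 OR 1 = 1
s5 = s3 AND in4 = 0 AND 0 = 0
s7 = in5 AND s3 = 1 AND 0 = 0
s8 = s5 OR s4 = 0 OR 1 = 1
s11 = in5 NOR s8 = 1 NOR 1 = 0

s1 = 1, s7 = 0, s11 = 0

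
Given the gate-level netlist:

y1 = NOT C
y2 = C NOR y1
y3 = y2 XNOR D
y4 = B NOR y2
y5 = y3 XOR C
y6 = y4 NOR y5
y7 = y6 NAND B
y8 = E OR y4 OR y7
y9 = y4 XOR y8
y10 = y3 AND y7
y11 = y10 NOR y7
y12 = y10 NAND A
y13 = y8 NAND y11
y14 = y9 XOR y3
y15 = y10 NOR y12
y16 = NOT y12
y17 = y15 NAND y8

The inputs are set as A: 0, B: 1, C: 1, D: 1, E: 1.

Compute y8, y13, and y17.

y8 = 1, y13 = 1, y17 = 1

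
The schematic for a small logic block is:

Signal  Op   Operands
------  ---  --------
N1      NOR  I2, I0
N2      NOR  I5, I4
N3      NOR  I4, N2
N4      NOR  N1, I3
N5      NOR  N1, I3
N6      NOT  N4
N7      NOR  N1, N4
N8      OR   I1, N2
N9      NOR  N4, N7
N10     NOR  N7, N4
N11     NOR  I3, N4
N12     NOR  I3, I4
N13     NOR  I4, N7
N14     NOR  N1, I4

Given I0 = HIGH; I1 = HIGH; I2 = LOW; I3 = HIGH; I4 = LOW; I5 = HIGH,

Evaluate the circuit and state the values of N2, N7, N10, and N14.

N2 = LOW, N7 = HIGH, N10 = LOW, N14 = HIGH

N1 = I2 NOR I0 = LOW NOR HIGH = LOW
N2 = I5 NOR I4 = HIGH NOR LOW = LOW
N4 = N1 NOR I3 = LOW NOR HIGH = LOW
N7 = N1 NOR N4 = LOW NOR LOW = HIGH
N10 = N7 NOR N4 = HIGH NOR LOW = LOW
N14 = N1 NOR I4 = LOW NOR LOW = HIGH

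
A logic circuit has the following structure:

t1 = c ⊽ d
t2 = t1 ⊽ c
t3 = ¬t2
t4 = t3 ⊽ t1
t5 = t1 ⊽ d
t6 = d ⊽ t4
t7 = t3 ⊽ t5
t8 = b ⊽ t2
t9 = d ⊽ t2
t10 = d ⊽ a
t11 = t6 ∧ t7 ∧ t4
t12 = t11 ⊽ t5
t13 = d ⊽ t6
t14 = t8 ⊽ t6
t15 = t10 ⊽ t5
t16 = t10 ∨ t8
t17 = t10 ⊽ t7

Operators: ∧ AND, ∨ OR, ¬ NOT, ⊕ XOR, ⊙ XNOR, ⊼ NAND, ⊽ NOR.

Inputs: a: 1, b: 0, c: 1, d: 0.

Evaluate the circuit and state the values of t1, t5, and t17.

t1 = c NOR d = 1 NOR 0 = 0
t2 = t1 NOR c = 0 NOR 1 = 0
t3 = NOT t2 = NOT 0 = 1
t5 = t1 NOR d = 0 NOR 0 = 1
t7 = t3 NOR t5 = 1 NOR 1 = 0
t10 = d NOR a = 0 NOR 1 = 0
t17 = t10 NOR t7 = 0 NOR 0 = 1

t1 = 0, t5 = 1, t17 = 1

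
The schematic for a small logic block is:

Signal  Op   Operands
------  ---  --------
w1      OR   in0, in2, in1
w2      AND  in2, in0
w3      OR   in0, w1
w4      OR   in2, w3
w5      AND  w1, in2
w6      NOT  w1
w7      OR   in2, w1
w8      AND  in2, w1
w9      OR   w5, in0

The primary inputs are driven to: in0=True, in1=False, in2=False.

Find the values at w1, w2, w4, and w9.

w1 = True, w2 = False, w4 = True, w9 = True

w1 = in0 OR in2 OR in1 = True OR False OR False = True
w2 = in2 AND in0 = False AND True = False
w3 = in0 OR w1 = True OR True = True
w4 = in2 OR w3 = False OR True = True
w5 = w1 AND in2 = True AND False = False
w9 = w5 OR in0 = False OR True = True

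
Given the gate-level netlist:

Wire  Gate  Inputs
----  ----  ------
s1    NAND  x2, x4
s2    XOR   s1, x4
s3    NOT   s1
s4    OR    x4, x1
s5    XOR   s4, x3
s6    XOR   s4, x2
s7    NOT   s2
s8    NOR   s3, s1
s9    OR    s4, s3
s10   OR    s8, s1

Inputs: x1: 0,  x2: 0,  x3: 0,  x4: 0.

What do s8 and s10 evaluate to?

s8 = 0, s10 = 1

s1 = x2 NAND x4 = 0 NAND 0 = 1
s3 = NOT s1 = NOT 1 = 0
s8 = s3 NOR s1 = 0 NOR 1 = 0
s10 = s8 OR s1 = 0 OR 1 = 1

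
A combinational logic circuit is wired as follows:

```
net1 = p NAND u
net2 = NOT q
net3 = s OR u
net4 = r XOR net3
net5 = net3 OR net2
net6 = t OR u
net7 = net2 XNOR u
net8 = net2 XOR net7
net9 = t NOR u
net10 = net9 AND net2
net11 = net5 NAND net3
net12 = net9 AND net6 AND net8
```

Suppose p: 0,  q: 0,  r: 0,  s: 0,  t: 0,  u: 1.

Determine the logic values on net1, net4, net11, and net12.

net1 = p NAND u = 0 NAND 1 = 1
net2 = NOT q = NOT 0 = 1
net3 = s OR u = 0 OR 1 = 1
net4 = r XOR net3 = 0 XOR 1 = 1
net5 = net3 OR net2 = 1 OR 1 = 1
net6 = t OR u = 0 OR 1 = 1
net7 = net2 XNOR u = 1 XNOR 1 = 1
net8 = net2 XOR net7 = 1 XOR 1 = 0
net9 = t NOR u = 0 NOR 1 = 0
net11 = net5 NAND net3 = 1 NAND 1 = 0
net12 = net9 AND net6 AND net8 = 0 AND 1 AND 0 = 0

net1 = 1, net4 = 1, net11 = 0, net12 = 0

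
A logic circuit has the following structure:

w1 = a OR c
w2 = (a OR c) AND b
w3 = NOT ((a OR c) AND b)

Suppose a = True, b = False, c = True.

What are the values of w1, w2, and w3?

w1 = True OR True = True
w2 = (True OR True) AND False = False
w3 = NOT ((True OR True) AND False) = True

w1 = True  w2 = False  w3 = True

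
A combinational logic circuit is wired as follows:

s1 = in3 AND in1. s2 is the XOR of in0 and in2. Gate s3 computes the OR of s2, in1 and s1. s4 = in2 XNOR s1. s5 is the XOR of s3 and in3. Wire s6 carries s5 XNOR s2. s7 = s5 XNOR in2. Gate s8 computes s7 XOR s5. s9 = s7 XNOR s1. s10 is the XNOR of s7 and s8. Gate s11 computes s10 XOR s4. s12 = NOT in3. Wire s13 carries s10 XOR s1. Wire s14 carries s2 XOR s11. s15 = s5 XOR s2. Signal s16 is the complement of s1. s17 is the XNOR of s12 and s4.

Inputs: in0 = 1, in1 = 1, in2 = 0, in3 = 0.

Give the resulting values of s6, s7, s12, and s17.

s6 = 1, s7 = 0, s12 = 1, s17 = 1

s1 = in3 AND in1 = 0 AND 1 = 0
s2 = in0 XOR in2 = 1 XOR 0 = 1
s3 = s2 OR in1 OR s1 = 1 OR 1 OR 0 = 1
s4 = in2 XNOR s1 = 0 XNOR 0 = 1
s5 = s3 XOR in3 = 1 XOR 0 = 1
s6 = s5 XNOR s2 = 1 XNOR 1 = 1
s7 = s5 XNOR in2 = 1 XNOR 0 = 0
s12 = NOT in3 = NOT 0 = 1
s17 = s12 XNOR s4 = 1 XNOR 1 = 1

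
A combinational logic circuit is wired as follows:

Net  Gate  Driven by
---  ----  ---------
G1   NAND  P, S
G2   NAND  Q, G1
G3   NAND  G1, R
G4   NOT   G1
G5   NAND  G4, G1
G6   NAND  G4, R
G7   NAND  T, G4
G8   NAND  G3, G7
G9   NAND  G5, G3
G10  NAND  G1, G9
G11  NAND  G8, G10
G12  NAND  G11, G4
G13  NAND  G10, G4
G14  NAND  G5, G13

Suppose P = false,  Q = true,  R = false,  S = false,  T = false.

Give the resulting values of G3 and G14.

G1 = P NAND S = false NAND false = true
G3 = G1 NAND R = true NAND false = true
G4 = NOT G1 = NOT true = false
G5 = G4 NAND G1 = false NAND true = true
G9 = G5 NAND G3 = true NAND true = false
G10 = G1 NAND G9 = true NAND false = true
G13 = G10 NAND G4 = true NAND false = true
G14 = G5 NAND G13 = true NAND true = false

G3 = true; G14 = false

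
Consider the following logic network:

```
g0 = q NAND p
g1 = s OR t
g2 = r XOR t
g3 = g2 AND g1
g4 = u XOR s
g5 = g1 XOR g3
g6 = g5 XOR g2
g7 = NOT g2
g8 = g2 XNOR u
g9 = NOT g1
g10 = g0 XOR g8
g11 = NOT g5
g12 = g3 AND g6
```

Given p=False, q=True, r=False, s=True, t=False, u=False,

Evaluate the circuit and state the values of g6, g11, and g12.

g6 = True  g11 = False  g12 = False

g1 = s OR t = True OR False = True
g2 = r XOR t = False XOR False = False
g3 = g2 AND g1 = False AND True = False
g5 = g1 XOR g3 = True XOR False = True
g6 = g5 XOR g2 = True XOR False = True
g11 = NOT g5 = NOT True = False
g12 = g3 AND g6 = False AND True = False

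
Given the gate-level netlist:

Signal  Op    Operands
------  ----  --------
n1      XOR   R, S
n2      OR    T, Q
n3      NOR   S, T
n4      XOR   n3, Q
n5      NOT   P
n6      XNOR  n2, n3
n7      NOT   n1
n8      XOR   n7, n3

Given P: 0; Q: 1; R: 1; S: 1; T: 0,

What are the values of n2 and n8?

n2 = 1  n8 = 1

n1 = R XOR S = 1 XOR 1 = 0
n2 = T OR Q = 0 OR 1 = 1
n3 = S NOR T = 1 NOR 0 = 0
n7 = NOT n1 = NOT 0 = 1
n8 = n7 XOR n3 = 1 XOR 0 = 1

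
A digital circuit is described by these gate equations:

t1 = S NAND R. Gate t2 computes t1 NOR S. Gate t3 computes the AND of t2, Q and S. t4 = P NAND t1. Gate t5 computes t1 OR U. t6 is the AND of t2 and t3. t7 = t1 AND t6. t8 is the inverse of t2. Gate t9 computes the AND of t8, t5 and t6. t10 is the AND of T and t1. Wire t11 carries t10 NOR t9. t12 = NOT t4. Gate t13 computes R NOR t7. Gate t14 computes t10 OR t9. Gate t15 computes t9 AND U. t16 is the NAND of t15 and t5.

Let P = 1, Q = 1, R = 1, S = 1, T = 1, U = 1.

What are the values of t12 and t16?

t12 = 0; t16 = 1

t1 = S NAND R = 1 NAND 1 = 0
t2 = t1 NOR S = 0 NOR 1 = 0
t3 = t2 AND Q AND S = 0 AND 1 AND 1 = 0
t4 = P NAND t1 = 1 NAND 0 = 1
t5 = t1 OR U = 0 OR 1 = 1
t6 = t2 AND t3 = 0 AND 0 = 0
t8 = NOT t2 = NOT 0 = 1
t9 = t8 AND t5 AND t6 = 1 AND 1 AND 0 = 0
t12 = NOT t4 = NOT 1 = 0
t15 = t9 AND U = 0 AND 1 = 0
t16 = t15 NAND t5 = 0 NAND 1 = 1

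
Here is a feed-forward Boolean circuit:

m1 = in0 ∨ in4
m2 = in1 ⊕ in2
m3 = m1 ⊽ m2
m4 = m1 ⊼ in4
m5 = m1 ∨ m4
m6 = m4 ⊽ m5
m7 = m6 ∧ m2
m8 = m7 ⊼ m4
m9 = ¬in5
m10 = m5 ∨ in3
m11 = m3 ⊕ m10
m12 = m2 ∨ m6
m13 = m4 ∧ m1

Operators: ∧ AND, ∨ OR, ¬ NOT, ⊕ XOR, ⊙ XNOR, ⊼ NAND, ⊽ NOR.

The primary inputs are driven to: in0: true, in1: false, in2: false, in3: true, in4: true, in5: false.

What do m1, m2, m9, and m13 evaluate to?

m1 = in0 OR in4 = true OR true = true
m2 = in1 XOR in2 = false XOR false = false
m4 = m1 NAND in4 = true NAND true = false
m9 = NOT in5 = NOT false = true
m13 = m4 AND m1 = false AND true = false

m1 = true; m2 = false; m9 = true; m13 = false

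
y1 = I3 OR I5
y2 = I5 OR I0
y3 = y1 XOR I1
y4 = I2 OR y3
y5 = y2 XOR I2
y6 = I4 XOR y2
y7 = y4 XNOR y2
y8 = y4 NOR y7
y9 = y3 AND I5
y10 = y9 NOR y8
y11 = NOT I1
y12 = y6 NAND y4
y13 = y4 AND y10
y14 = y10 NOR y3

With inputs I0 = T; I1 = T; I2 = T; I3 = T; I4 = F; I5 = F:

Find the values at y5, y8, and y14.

y5 = F, y8 = F, y14 = F

y1 = I3 OR I5 = T OR F = T
y2 = I5 OR I0 = F OR T = T
y3 = y1 XOR I1 = T XOR T = F
y4 = I2 OR y3 = T OR F = T
y5 = y2 XOR I2 = T XOR T = F
y7 = y4 XNOR y2 = T XNOR T = T
y8 = y4 NOR y7 = T NOR T = F
y9 = y3 AND I5 = F AND F = F
y10 = y9 NOR y8 = F NOR F = T
y14 = y10 NOR y3 = T NOR F = F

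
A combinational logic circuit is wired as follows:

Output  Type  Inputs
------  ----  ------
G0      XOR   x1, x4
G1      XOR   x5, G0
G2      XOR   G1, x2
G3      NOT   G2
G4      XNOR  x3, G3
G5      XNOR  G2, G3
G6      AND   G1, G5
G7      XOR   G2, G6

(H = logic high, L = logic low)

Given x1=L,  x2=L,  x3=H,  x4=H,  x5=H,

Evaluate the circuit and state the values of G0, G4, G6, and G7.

G0 = H, G4 = H, G6 = L, G7 = L

G0 = x1 XOR x4 = L XOR H = H
G1 = x5 XOR G0 = H XOR H = L
G2 = G1 XOR x2 = L XOR L = L
G3 = NOT G2 = NOT L = H
G4 = x3 XNOR G3 = H XNOR H = H
G5 = G2 XNOR G3 = L XNOR H = L
G6 = G1 AND G5 = L AND L = L
G7 = G2 XOR G6 = L XOR L = L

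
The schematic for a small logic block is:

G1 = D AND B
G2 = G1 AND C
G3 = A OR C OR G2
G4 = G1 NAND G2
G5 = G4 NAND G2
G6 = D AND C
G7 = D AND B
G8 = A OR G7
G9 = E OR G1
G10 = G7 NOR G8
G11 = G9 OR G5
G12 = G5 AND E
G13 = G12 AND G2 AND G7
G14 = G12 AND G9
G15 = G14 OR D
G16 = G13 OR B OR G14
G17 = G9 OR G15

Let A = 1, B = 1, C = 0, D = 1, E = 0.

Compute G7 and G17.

G7 = 1, G17 = 1

G1 = D AND B = 1 AND 1 = 1
G2 = G1 AND C = 1 AND 0 = 0
G4 = G1 NAND G2 = 1 NAND 0 = 1
G5 = G4 NAND G2 = 1 NAND 0 = 1
G7 = D AND B = 1 AND 1 = 1
G9 = E OR G1 = 0 OR 1 = 1
G12 = G5 AND E = 1 AND 0 = 0
G14 = G12 AND G9 = 0 AND 1 = 0
G15 = G14 OR D = 0 OR 1 = 1
G17 = G9 OR G15 = 1 OR 1 = 1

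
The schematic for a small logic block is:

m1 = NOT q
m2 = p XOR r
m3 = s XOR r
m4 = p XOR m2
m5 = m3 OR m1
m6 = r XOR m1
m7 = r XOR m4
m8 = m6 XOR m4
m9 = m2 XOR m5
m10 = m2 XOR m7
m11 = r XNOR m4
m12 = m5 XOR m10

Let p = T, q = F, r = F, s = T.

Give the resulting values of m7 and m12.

m1 = NOT q = NOT F = T
m2 = p XOR r = T XOR F = T
m3 = s XOR r = T XOR F = T
m4 = p XOR m2 = T XOR T = F
m5 = m3 OR m1 = T OR T = T
m7 = r XOR m4 = F XOR F = F
m10 = m2 XOR m7 = T XOR F = T
m12 = m5 XOR m10 = T XOR T = F

m7 = F, m12 = F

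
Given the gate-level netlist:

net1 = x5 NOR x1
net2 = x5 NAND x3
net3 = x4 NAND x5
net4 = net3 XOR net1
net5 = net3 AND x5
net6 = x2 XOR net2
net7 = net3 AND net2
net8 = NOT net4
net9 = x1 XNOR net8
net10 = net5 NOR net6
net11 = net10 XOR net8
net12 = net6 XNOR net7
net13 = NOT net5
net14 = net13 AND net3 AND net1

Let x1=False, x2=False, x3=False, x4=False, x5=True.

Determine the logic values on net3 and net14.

net1 = x5 NOR x1 = True NOR False = False
net3 = x4 NAND x5 = False NAND True = True
net5 = net3 AND x5 = True AND True = True
net13 = NOT net5 = NOT True = False
net14 = net13 AND net3 AND net1 = False AND True AND False = False

net3 = True, net14 = False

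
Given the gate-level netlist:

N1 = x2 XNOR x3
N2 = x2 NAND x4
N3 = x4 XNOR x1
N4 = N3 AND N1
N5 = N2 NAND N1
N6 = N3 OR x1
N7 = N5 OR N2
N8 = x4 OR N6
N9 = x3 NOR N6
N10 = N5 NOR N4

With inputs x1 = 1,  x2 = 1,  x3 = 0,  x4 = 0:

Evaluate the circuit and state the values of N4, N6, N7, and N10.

N1 = x2 XNOR x3 = 1 XNOR 0 = 0
N2 = x2 NAND x4 = 1 NAND 0 = 1
N3 = x4 XNOR x1 = 0 XNOR 1 = 0
N4 = N3 AND N1 = 0 AND 0 = 0
N5 = N2 NAND N1 = 1 NAND 0 = 1
N6 = N3 OR x1 = 0 OR 1 = 1
N7 = N5 OR N2 = 1 OR 1 = 1
N10 = N5 NOR N4 = 1 NOR 0 = 0

N4 = 0, N6 = 1, N7 = 1, N10 = 0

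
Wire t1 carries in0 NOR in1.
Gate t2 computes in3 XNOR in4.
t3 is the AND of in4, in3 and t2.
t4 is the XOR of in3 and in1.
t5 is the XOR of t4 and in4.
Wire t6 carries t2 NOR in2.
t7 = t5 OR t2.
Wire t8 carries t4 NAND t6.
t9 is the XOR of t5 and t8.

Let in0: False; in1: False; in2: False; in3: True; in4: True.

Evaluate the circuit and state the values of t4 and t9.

t4 = True, t9 = True

t2 = in3 XNOR in4 = True XNOR True = True
t4 = in3 XOR in1 = True XOR False = True
t5 = t4 XOR in4 = True XOR True = False
t6 = t2 NOR in2 = True NOR False = False
t8 = t4 NAND t6 = True NAND False = True
t9 = t5 XOR t8 = False XOR True = True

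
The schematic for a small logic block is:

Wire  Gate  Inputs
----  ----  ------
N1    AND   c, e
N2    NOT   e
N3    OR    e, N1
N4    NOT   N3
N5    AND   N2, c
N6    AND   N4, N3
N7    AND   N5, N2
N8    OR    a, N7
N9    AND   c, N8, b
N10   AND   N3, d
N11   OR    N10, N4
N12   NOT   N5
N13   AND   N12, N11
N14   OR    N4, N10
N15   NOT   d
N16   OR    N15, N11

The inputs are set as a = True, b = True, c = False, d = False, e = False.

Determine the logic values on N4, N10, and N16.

N1 = c AND e = False AND False = False
N3 = e OR N1 = False OR False = False
N4 = NOT N3 = NOT False = True
N10 = N3 AND d = False AND False = False
N11 = N10 OR N4 = False OR True = True
N15 = NOT d = NOT False = True
N16 = N15 OR N11 = True OR True = True

N4 = True  N10 = False  N16 = True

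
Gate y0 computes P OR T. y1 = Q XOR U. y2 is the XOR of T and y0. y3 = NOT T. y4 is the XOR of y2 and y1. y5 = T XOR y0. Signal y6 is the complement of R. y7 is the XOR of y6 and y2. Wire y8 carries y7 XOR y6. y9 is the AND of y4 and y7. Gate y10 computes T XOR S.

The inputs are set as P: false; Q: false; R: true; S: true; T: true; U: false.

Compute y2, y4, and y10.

y0 = P OR T = false OR true = true
y1 = Q XOR U = false XOR false = false
y2 = T XOR y0 = true XOR true = false
y4 = y2 XOR y1 = false XOR false = false
y10 = T XOR S = true XOR true = false

y2 = false, y4 = false, y10 = false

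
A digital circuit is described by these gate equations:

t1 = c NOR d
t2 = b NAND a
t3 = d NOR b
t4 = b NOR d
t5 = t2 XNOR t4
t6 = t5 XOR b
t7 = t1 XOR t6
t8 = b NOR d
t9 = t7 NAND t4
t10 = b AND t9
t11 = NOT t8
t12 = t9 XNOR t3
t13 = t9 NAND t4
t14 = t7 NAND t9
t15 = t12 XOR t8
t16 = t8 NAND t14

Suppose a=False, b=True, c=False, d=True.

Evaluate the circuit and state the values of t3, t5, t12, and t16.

t3 = False; t5 = False; t12 = False; t16 = True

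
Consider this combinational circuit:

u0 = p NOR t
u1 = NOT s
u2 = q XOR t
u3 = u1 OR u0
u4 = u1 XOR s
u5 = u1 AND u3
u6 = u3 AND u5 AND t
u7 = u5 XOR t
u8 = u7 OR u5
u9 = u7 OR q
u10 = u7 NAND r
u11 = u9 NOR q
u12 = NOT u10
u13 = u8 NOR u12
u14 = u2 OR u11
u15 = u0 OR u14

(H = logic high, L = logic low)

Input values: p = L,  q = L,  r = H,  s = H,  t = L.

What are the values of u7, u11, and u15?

u7 = L, u11 = H, u15 = H

u0 = p NOR t = L NOR L = H
u1 = NOT s = NOT H = L
u2 = q XOR t = L XOR L = L
u3 = u1 OR u0 = L OR H = H
u5 = u1 AND u3 = L AND H = L
u7 = u5 XOR t = L XOR L = L
u9 = u7 OR q = L OR L = L
u11 = u9 NOR q = L NOR L = H
u14 = u2 OR u11 = L OR H = H
u15 = u0 OR u14 = H OR H = H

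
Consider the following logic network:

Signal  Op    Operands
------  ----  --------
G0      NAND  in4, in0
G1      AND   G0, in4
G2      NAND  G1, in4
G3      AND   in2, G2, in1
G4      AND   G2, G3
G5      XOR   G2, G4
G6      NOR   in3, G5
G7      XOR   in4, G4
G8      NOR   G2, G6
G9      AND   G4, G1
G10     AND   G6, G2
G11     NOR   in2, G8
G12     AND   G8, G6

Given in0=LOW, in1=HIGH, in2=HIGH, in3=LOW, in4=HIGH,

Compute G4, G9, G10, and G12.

G0 = in4 NAND in0 = HIGH NAND LOW = HIGH
G1 = G0 AND in4 = HIGH AND HIGH = HIGH
G2 = G1 NAND in4 = HIGH NAND HIGH = LOW
G3 = in2 AND G2 AND in1 = HIGH AND LOW AND HIGH = LOW
G4 = G2 AND G3 = LOW AND LOW = LOW
G5 = G2 XOR G4 = LOW XOR LOW = LOW
G6 = in3 NOR G5 = LOW NOR LOW = HIGH
G8 = G2 NOR G6 = LOW NOR HIGH = LOW
G9 = G4 AND G1 = LOW AND HIGH = LOW
G10 = G6 AND G2 = HIGH AND LOW = LOW
G12 = G8 AND G6 = LOW AND HIGH = LOW

G4 = LOW  G9 = LOW  G10 = LOW  G12 = LOW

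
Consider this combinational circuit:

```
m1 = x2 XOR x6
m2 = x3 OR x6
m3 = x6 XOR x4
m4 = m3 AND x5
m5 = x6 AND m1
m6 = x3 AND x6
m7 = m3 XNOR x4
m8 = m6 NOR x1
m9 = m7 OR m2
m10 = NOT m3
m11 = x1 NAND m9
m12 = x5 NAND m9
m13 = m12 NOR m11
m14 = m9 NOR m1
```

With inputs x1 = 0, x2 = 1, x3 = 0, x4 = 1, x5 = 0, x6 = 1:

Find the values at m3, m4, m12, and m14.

m3 = 0, m4 = 0, m12 = 1, m14 = 0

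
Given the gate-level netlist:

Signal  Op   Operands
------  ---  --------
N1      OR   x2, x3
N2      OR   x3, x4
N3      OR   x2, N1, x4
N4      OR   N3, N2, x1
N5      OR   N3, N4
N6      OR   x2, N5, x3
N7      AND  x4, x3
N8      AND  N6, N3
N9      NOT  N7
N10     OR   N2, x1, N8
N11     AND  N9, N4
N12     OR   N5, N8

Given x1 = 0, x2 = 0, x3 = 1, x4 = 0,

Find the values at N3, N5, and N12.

N3 = 1  N5 = 1  N12 = 1

N1 = x2 OR x3 = 0 OR 1 = 1
N2 = x3 OR x4 = 1 OR 0 = 1
N3 = x2 OR N1 OR x4 = 0 OR 1 OR 0 = 1
N4 = N3 OR N2 OR x1 = 1 OR 1 OR 0 = 1
N5 = N3 OR N4 = 1 OR 1 = 1
N6 = x2 OR N5 OR x3 = 0 OR 1 OR 1 = 1
N8 = N6 AND N3 = 1 AND 1 = 1
N12 = N5 OR N8 = 1 OR 1 = 1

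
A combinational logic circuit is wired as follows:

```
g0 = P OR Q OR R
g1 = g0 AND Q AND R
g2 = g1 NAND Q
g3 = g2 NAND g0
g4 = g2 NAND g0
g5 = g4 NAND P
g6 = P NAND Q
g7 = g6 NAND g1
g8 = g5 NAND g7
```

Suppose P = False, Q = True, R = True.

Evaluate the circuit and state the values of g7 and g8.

g0 = P OR Q OR R = False OR True OR True = True
g1 = g0 AND Q AND R = True AND True AND True = True
g2 = g1 NAND Q = True NAND True = False
g4 = g2 NAND g0 = False NAND True = True
g5 = g4 NAND P = True NAND False = True
g6 = P NAND Q = False NAND True = True
g7 = g6 NAND g1 = True NAND True = False
g8 = g5 NAND g7 = True NAND False = True

g7 = False  g8 = True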